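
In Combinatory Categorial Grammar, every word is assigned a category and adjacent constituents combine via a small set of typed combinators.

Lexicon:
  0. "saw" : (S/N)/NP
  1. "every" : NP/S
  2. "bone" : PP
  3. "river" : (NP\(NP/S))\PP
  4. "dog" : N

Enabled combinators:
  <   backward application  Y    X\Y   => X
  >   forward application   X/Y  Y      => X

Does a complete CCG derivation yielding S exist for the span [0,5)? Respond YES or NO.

[0,5] S   >
  [0,4] S/N   >
    [0,1] "saw" : (S/N)/NP
    [1,4] NP   <
      [1,2] "every" : NP/S
      [2,4] NP\(NP/S)   <
        [2,3] "bone" : PP
        [3,4] "river" : (NP\(NP/S))\PP
  [4,5] "dog" : N

YES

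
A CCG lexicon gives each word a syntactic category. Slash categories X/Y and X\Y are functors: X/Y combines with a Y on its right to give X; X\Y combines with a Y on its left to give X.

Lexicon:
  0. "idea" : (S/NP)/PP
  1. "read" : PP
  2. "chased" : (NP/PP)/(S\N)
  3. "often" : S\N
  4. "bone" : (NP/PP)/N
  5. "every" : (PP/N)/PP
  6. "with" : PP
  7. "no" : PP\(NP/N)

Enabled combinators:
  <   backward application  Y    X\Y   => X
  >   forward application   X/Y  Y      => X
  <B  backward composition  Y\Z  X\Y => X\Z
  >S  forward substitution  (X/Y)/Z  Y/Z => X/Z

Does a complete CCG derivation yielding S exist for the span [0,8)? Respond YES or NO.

[0,8] S   >
  [0,2] S/NP   >
    [0,1] "idea" : (S/NP)/PP
    [1,2] "read" : PP
  [2,8] NP   >
    [2,4] NP/PP   >
      [2,3] "chased" : (NP/PP)/(S\N)
      [3,4] "often" : S\N
    [4,8] PP   <
      [4,7] NP/N   >S
        [4,5] "bone" : (NP/PP)/N
        [5,7] PP/N   >
          [5,6] "every" : (PP/N)/PP
          [6,7] "with" : PP
      [7,8] "no" : PP\(NP/N)

YES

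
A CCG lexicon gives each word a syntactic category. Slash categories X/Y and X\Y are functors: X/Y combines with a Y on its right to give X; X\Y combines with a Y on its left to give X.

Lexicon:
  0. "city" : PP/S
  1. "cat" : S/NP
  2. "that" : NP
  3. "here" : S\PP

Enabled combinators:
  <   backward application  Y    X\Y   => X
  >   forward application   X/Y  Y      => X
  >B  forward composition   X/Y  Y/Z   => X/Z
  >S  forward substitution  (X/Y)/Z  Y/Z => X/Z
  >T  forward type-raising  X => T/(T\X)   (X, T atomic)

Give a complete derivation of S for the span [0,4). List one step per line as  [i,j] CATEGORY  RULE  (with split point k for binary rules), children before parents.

[0,4] S   <
  [0,3] PP   >
    [0,1] "city" : PP/S
    [1,3] S   >
      [1,2] "cat" : S/NP
      [2,3] "that" : NP
  [3,4] "here" : S\PP

[0,1] PP/S  lex  "city"
[1,2] S/NP  lex  "cat"
[2,3] NP  lex  "that"
[1,3] S  >  k=2
[0,3] PP  >  k=1
[3,4] S\PP  lex  "here"
[0,4] S  <  k=3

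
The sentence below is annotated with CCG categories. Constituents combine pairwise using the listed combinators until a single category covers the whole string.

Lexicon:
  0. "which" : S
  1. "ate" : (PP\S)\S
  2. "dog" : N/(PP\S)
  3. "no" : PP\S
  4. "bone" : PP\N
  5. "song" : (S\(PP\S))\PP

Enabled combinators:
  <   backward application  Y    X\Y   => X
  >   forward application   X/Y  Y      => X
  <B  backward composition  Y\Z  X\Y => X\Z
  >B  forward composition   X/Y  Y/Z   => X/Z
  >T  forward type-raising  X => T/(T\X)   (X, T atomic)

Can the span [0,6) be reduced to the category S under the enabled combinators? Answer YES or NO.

[0,6] S   <
  [0,2] PP\S   <
    [0,1] "which" : S
    [1,2] "ate" : (PP\S)\S
  [2,6] S\(PP\S)   <
    [2,5] PP   <
      [2,4] N   >
        [2,3] "dog" : N/(PP\S)
        [3,4] "no" : PP\S
      [4,5] "bone" : PP\N
    [5,6] "song" : (S\(PP\S))\PP

YES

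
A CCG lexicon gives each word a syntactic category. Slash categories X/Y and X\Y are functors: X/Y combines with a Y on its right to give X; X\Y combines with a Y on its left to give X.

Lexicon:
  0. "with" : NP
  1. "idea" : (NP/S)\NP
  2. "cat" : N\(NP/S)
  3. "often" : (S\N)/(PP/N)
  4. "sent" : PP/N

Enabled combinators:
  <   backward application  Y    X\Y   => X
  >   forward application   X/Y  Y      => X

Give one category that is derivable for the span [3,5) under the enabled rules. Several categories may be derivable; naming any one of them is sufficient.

S\N

[0,5] S   <
  [0,3] N   <
    [0,2] NP/S   <
      [0,1] "with" : NP
      [1,2] "idea" : (NP/S)\NP
    [2,3] "cat" : N\(NP/S)
  [3,5] S\N   >
    [3,4] "often" : (S\N)/(PP/N)
    [4,5] "sent" : PP/N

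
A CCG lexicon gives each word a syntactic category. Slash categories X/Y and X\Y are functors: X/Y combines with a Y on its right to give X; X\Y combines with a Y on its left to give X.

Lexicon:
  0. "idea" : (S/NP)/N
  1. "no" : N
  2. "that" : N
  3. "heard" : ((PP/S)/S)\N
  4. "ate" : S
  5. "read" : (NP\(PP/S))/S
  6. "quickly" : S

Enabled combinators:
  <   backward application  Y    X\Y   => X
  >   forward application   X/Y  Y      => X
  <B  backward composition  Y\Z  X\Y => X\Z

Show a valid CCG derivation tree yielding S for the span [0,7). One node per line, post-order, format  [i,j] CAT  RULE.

[0,7] S   >
  [0,2] S/NP   >
    [0,1] "idea" : (S/NP)/N
    [1,2] "no" : N
  [2,7] NP   <
    [2,5] PP/S   >
      [2,4] (PP/S)/S   <
        [2,3] "that" : N
        [3,4] "heard" : ((PP/S)/S)\N
      [4,5] "ate" : S
    [5,7] NP\(PP/S)   >
      [5,6] "read" : (NP\(PP/S))/S
      [6,7] "quickly" : S

[0,1] (S/NP)/N  lex  "idea"
[1,2] N  lex  "no"
[0,2] S/NP  >  k=1
[2,3] N  lex  "that"
[3,4] ((PP/S)/S)\N  lex  "heard"
[2,4] (PP/S)/S  <  k=3
[4,5] S  lex  "ate"
[2,5] PP/S  >  k=4
[5,6] (NP\(PP/S))/S  lex  "read"
[6,7] S  lex  "quickly"
[5,7] NP\(PP/S)  >  k=6
[2,7] NP  <  k=5
[0,7] S  >  k=2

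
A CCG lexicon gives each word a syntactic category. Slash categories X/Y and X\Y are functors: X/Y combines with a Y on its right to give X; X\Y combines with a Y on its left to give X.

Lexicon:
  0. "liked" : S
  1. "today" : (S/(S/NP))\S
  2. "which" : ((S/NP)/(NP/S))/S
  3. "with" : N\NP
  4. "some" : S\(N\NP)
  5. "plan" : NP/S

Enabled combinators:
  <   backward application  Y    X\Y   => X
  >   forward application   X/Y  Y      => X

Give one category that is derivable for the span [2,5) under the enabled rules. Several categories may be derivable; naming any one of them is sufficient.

[0,6] S   >
  [0,2] S/(S/NP)   <
    [0,1] "liked" : S
    [1,2] "today" : (S/(S/NP))\S
  [2,6] S/NP   >
    [2,5] (S/NP)/(NP/S)   >
      [2,3] "which" : ((S/NP)/(NP/S))/S
      [3,5] S   <
        [3,4] "with" : N\NP
        [4,5] "some" : S\(N\NP)
    [5,6] "plan" : NP/S

(S/NP)/(NP/S)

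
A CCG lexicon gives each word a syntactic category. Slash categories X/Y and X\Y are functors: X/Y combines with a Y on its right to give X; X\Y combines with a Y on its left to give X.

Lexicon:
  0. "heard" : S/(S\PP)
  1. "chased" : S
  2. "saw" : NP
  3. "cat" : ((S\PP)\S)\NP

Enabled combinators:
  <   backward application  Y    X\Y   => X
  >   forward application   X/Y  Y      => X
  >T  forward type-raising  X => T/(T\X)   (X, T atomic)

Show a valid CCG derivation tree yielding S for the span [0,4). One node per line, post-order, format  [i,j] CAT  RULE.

[0,4] S   >
  [0,1] "heard" : S/(S\PP)
  [1,4] S\PP   <
    [1,2] "chased" : S
    [2,4] (S\PP)\S   <
      [2,3] "saw" : NP
      [3,4] "cat" : ((S\PP)\S)\NP

[0,1] S/(S\PP)  lex  "heard"
[1,2] S  lex  "chased"
[2,3] NP  lex  "saw"
[3,4] ((S\PP)\S)\NP  lex  "cat"
[2,4] (S\PP)\S  <  k=3
[1,4] S\PP  <  k=2
[0,4] S  >  k=1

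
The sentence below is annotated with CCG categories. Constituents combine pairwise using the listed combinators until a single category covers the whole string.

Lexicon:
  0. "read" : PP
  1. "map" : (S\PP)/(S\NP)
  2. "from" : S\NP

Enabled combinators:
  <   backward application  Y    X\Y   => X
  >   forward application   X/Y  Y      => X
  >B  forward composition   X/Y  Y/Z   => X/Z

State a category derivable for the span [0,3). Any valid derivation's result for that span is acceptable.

[0,3] S   <
  [0,1] "read" : PP
  [1,3] S\PP   >
    [1,2] "map" : (S\PP)/(S\NP)
    [2,3] "from" : S\NP

S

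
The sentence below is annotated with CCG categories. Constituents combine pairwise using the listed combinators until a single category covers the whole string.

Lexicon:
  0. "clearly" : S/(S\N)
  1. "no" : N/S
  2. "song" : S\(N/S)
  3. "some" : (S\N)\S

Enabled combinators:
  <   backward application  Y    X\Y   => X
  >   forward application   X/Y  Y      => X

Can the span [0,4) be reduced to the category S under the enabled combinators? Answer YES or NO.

YES

[0,4] S   >
  [0,1] "clearly" : S/(S\N)
  [1,4] S\N   <
    [1,3] S   <
      [1,2] "no" : N/S
      [2,3] "song" : S\(N/S)
    [3,4] "some" : (S\N)\S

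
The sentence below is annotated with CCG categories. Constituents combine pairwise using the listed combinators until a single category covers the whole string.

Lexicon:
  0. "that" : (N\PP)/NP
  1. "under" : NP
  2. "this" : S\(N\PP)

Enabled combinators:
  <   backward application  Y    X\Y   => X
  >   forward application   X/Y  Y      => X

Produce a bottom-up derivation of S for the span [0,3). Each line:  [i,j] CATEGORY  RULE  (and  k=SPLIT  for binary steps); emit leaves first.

[0,1] (N\PP)/NP  lex  "that"
[1,2] NP  lex  "under"
[0,2] N\PP  >  k=1
[2,3] S\(N\PP)  lex  "this"
[0,3] S  <  k=2

[0,3] S   <
  [0,2] N\PP   >
    [0,1] "that" : (N\PP)/NP
    [1,2] "under" : NP
  [2,3] "this" : S\(N\PP)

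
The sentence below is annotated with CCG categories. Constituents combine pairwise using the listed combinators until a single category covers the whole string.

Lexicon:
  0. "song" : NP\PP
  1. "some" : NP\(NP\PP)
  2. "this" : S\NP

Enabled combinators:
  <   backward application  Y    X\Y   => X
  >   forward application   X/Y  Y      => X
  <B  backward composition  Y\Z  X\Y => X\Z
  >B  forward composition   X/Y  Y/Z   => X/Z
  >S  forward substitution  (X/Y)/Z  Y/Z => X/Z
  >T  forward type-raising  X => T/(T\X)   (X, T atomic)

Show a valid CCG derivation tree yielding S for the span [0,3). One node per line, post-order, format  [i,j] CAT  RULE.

[0,3] S   <
  [0,2] NP   <
    [0,1] "song" : NP\PP
    [1,2] "some" : NP\(NP\PP)
  [2,3] "this" : S\NP

[0,1] NP\PP  lex  "song"
[1,2] NP\(NP\PP)  lex  "some"
[0,2] NP  <  k=1
[2,3] S\NP  lex  "this"
[0,3] S  <  k=2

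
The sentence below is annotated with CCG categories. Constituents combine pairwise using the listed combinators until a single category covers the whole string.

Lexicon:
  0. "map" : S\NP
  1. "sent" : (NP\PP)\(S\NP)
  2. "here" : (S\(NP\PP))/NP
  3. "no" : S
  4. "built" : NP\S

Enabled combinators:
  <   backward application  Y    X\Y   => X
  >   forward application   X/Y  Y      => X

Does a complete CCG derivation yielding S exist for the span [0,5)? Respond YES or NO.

[0,5] S   <
  [0,2] NP\PP   <
    [0,1] "map" : S\NP
    [1,2] "sent" : (NP\PP)\(S\NP)
  [2,5] S\(NP\PP)   >
    [2,3] "here" : (S\(NP\PP))/NP
    [3,5] NP   <
      [3,4] "no" : S
      [4,5] "built" : NP\S

YES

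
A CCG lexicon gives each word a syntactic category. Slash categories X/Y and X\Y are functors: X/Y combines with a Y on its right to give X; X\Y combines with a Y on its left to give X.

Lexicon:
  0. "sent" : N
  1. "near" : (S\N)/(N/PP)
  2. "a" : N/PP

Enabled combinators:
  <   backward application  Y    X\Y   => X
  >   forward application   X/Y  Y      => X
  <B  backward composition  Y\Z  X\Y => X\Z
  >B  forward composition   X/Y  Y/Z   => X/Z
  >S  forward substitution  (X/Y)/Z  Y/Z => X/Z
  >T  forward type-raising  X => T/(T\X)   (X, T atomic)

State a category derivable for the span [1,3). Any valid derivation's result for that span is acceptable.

[0,3] S   <
  [0,1] "sent" : N
  [1,3] S\N   >
    [1,2] "near" : (S\N)/(N/PP)
    [2,3] "a" : N/PP

S\N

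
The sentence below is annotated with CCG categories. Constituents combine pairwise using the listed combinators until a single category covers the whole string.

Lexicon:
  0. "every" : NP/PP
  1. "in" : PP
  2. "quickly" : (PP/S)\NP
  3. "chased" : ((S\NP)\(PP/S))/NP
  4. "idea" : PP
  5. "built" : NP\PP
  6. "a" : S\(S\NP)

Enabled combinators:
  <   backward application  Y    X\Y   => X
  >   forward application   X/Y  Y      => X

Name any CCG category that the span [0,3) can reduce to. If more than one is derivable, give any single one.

[0,7] S   <
  [0,6] S\NP   <
    [0,3] PP/S   <
      [0,2] NP   >
        [0,1] "every" : NP/PP
        [1,2] "in" : PP
      [2,3] "quickly" : (PP/S)\NP
    [3,6] (S\NP)\(PP/S)   >
      [3,4] "chased" : ((S\NP)\(PP/S))/NP
      [4,6] NP   <
        [4,5] "idea" : PP
        [5,6] "built" : NP\PP
  [6,7] "a" : S\(S\NP)

PP/S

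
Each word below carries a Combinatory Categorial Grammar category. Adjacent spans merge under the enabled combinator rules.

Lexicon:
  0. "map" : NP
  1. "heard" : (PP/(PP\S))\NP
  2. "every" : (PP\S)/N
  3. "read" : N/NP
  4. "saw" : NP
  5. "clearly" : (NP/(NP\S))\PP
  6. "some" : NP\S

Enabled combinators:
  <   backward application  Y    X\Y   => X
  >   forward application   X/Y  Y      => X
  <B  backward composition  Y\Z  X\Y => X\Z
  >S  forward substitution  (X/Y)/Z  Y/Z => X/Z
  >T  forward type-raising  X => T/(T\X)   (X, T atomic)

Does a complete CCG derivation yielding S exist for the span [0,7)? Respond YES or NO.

NO

NP (PP/(PP\S))\NP (PP\S)/N N/NP NP (NP/(NP\S))\PP NP\S
CKY chart[0,7] = {N/(N\NP), NP, NP/(NP\NP), PP/(PP\NP), S/(S\NP)}; S ∉ chart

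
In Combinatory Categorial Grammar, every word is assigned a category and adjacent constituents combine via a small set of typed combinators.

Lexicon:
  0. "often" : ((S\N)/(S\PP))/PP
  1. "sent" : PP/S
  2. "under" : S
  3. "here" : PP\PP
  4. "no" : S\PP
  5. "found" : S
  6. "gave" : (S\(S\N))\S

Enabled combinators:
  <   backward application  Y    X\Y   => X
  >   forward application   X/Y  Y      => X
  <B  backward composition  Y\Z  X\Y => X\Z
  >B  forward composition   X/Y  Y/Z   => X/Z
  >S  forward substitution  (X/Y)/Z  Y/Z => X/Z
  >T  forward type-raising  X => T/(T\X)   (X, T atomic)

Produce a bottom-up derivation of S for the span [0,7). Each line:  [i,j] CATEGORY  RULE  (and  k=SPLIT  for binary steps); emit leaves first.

[0,7] S   <
  [0,5] S\N   >
    [0,3] (S\N)/(S\PP)   >
      [0,1] "often" : ((S\N)/(S\PP))/PP
      [1,3] PP   >
        [1,2] "sent" : PP/S
        [2,3] "under" : S
    [3,5] S\PP   <B
      [3,4] "here" : PP\PP
      [4,5] "no" : S\PP
  [5,7] S\(S\N)   <
    [5,6] "found" : S
    [6,7] "gave" : (S\(S\N))\S

[0,1] ((S\N)/(S\PP))/PP  lex  "often"
[1,2] PP/S  lex  "sent"
[2,3] S  lex  "under"
[1,3] PP  >  k=2
[0,3] (S\N)/(S\PP)  >  k=1
[3,4] PP\PP  lex  "here"
[4,5] S\PP  lex  "no"
[3,5] S\PP  <B  k=4
[0,5] S\N  >  k=3
[5,6] S  lex  "found"
[6,7] (S\(S\N))\S  lex  "gave"
[5,7] S\(S\N)  <  k=6
[0,7] S  <  k=5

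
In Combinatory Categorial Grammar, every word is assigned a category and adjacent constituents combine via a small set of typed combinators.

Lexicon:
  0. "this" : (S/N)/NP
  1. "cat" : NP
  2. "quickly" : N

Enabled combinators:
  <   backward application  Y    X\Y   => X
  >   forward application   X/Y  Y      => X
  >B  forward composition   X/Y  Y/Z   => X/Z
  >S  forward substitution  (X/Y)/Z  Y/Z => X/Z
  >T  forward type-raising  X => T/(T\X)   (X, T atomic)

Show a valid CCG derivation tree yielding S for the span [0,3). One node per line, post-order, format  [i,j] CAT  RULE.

[0,3] S   >
  [0,2] S/N   >
    [0,1] "this" : (S/N)/NP
    [1,2] "cat" : NP
  [2,3] "quickly" : N

[0,1] (S/N)/NP  lex  "this"
[1,2] NP  lex  "cat"
[0,2] S/N  >  k=1
[2,3] N  lex  "quickly"
[0,3] S  >  k=2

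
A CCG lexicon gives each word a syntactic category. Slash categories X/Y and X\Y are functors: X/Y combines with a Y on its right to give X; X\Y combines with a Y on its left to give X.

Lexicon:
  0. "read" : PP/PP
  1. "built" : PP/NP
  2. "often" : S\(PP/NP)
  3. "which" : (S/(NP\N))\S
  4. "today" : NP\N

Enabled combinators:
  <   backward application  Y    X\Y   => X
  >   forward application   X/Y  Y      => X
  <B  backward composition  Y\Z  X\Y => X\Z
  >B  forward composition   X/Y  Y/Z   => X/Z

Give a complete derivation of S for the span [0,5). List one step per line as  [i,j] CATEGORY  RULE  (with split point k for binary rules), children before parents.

[0,5] S   >
  [0,4] S/(NP\N)   <
    [0,3] S   <
      [0,2] PP/NP   >B
        [0,1] "read" : PP/PP
        [1,2] "built" : PP/NP
      [2,3] "often" : S\(PP/NP)
    [3,4] "which" : (S/(NP\N))\S
  [4,5] "today" : NP\N

[0,1] PP/PP  lex  "read"
[1,2] PP/NP  lex  "built"
[0,2] PP/NP  >B  k=1
[2,3] S\(PP/NP)  lex  "often"
[0,3] S  <  k=2
[3,4] (S/(NP\N))\S  lex  "which"
[0,4] S/(NP\N)  <  k=3
[4,5] NP\N  lex  "today"
[0,5] S  >  k=4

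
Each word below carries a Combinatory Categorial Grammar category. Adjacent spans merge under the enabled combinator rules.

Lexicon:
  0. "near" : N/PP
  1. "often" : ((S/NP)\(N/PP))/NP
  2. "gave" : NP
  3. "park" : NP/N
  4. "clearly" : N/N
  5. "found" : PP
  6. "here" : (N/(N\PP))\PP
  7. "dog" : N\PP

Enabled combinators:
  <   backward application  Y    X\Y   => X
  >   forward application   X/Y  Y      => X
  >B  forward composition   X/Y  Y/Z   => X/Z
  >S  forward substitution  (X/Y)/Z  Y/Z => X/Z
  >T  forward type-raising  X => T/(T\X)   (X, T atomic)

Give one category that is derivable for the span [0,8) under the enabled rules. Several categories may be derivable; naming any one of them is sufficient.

S

[0,8] S   >
  [0,5] S/N   >B
    [0,3] S/NP   <
      [0,1] "near" : N/PP
      [1,3] (S/NP)\(N/PP)   >
        [1,2] "often" : ((S/NP)\(N/PP))/NP
        [2,3] "gave" : NP
    [3,5] NP/N   >B
      [3,4] "park" : NP/N
      [4,5] "clearly" : N/N
  [5,8] N   >
    [5,7] N/(N\PP)   <
      [5,6] "found" : PP
      [6,7] "here" : (N/(N\PP))\PP
    [7,8] "dog" : N\PP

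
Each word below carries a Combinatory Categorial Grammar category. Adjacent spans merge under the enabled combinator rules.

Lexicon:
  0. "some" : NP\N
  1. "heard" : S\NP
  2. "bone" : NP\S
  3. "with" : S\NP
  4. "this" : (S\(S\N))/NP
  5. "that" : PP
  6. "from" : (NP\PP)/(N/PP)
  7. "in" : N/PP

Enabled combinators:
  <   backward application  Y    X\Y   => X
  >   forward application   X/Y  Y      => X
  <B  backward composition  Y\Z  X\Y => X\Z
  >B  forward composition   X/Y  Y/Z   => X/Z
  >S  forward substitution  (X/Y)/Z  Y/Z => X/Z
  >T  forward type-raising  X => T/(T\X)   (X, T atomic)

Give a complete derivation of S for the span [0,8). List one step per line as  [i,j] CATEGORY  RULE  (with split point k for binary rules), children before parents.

[0,1] NP\N  lex  "some"
[1,2] S\NP  lex  "heard"
[0,2] S\N  <B  k=1
[2,3] NP\S  lex  "bone"
[3,4] S\NP  lex  "with"
[2,4] S\S  <B  k=3
[0,4] S\N  <B  k=2
[4,5] (S\(S\N))/NP  lex  "this"
[5,6] PP  lex  "that"
[5,6] NP/(NP\PP)  >T
[6,7] (NP\PP)/(N/PP)  lex  "from"
[7,8] N/PP  lex  "in"
[6,8] NP\PP  >  k=7
[5,8] NP  >  k=6
[4,8] S\(S\N)  >  k=5
[0,8] S  <  k=4

[0,8] S   <
  [0,4] S\N   <B
    [0,2] S\N   <B
      [0,1] "some" : NP\N
      [1,2] "heard" : S\NP
    [2,4] S\S   <B
      [2,3] "bone" : NP\S
      [3,4] "with" : S\NP
  [4,8] S\(S\N)   >
    [4,5] "this" : (S\(S\N))/NP
    [5,8] NP   >
      [5,6] NP/(NP\PP)   >T
        [5,6] "that" : PP
      [6,8] NP\PP   >
        [6,7] "from" : (NP\PP)/(N/PP)
        [7,8] "in" : N/PP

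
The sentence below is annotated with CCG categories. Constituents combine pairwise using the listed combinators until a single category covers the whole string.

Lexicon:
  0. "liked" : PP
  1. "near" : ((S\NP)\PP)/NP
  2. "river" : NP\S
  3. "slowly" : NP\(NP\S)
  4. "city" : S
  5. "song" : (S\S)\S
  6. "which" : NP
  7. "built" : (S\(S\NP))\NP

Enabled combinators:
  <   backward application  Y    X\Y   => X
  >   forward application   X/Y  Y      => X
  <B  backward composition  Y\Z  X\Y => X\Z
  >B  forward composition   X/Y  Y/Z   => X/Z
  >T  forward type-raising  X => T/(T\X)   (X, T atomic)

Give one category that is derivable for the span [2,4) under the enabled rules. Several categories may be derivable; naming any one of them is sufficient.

[0,8] S   <
  [0,6] S\NP   <B
    [0,4] S\NP   <
      [0,1] "liked" : PP
      [1,4] (S\NP)\PP   >
        [1,2] "near" : ((S\NP)\PP)/NP
        [2,4] NP   <
          [2,3] "river" : NP\S
          [3,4] "slowly" : NP\(NP\S)
    [4,6] S\S   <
      [4,5] "city" : S
      [5,6] "song" : (S\S)\S
  [6,8] S\(S\NP)   <
    [6,7] "which" : NP
    [7,8] "built" : (S\(S\NP))\NP

NP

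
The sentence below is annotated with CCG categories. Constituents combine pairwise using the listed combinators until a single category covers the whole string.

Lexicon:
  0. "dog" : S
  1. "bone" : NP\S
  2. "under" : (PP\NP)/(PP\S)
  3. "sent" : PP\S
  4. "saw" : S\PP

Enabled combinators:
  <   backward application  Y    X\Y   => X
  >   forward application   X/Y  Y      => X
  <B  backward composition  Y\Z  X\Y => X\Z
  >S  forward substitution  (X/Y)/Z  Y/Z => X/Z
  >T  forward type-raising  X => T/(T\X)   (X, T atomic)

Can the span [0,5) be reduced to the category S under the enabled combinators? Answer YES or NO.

YES

[0,5] S   <
  [0,4] PP   <
    [0,2] NP   >
      [0,1] NP/(NP\S)   >T
        [0,1] "dog" : S
      [1,2] "bone" : NP\S
    [2,4] PP\NP   >
      [2,3] "under" : (PP\NP)/(PP\S)
      [3,4] "sent" : PP\S
  [4,5] "saw" : S\PP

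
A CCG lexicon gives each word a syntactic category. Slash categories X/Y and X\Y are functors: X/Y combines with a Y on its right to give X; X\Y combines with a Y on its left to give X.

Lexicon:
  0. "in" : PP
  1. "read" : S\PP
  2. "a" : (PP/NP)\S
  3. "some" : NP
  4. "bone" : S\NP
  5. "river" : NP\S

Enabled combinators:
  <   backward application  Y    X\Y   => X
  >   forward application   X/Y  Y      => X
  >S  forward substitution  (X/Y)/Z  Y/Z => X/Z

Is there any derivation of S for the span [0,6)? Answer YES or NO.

NO

PP S\PP (PP/NP)\S NP S\NP NP\S
CKY chart[0,6] = {PP}; S ∉ chart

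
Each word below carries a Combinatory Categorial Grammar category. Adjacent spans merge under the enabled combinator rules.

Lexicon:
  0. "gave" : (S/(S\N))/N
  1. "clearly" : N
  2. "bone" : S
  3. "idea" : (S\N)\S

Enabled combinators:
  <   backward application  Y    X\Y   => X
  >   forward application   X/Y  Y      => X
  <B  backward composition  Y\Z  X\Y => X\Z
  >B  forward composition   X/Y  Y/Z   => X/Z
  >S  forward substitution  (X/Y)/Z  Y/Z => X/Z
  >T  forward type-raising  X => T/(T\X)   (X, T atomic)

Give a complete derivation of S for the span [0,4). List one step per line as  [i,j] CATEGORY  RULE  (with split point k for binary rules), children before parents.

[0,4] S   >
  [0,2] S/(S\N)   >
    [0,1] "gave" : (S/(S\N))/N
    [1,2] "clearly" : N
  [2,4] S\N   <
    [2,3] "bone" : S
    [3,4] "idea" : (S\N)\S

[0,1] (S/(S\N))/N  lex  "gave"
[1,2] N  lex  "clearly"
[0,2] S/(S\N)  >  k=1
[2,3] S  lex  "bone"
[3,4] (S\N)\S  lex  "idea"
[2,4] S\N  <  k=3
[0,4] S  >  k=2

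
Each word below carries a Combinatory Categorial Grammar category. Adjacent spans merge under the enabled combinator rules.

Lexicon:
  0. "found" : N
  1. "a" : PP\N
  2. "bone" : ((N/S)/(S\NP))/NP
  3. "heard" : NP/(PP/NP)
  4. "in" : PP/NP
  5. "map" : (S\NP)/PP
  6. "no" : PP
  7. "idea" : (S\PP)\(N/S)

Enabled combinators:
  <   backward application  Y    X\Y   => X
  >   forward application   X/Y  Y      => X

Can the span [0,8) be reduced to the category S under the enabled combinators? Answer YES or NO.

YES

[0,8] S   <
  [0,2] PP   <
    [0,1] "found" : N
    [1,2] "a" : PP\N
  [2,8] S\PP   <
    [2,7] N/S   >
      [2,5] (N/S)/(S\NP)   >
        [2,3] "bone" : ((N/S)/(S\NP))/NP
        [3,5] NP   >
          [3,4] "heard" : NP/(PP/NP)
          [4,5] "in" : PP/NP
      [5,7] S\NP   >
        [5,6] "map" : (S\NP)/PP
        [6,7] "no" : PP
    [7,8] "idea" : (S\PP)\(N/S)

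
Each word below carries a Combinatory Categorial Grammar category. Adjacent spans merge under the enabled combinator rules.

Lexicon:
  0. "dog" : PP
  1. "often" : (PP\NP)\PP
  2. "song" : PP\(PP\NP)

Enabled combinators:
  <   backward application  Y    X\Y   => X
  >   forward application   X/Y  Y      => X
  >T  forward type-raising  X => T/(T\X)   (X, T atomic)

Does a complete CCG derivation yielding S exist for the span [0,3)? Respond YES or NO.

NO

PP (PP\NP)\PP PP\(PP\NP)
CKY chart[0,3] = {N/(N\PP), NP/(NP\PP), PP, PP/(PP\PP), S/(S\PP)}; S ∉ chart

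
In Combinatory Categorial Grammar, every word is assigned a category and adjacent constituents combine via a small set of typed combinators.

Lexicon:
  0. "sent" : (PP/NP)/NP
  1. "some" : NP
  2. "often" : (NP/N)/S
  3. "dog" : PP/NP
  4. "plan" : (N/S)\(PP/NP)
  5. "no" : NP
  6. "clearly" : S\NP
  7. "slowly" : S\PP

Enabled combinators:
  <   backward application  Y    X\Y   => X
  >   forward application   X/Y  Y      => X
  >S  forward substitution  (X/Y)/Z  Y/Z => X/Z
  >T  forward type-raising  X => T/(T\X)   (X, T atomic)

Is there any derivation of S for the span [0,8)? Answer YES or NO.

[0,8] S   <
  [0,7] PP   >
    [0,2] PP/NP   >
      [0,1] "sent" : (PP/NP)/NP
      [1,2] "some" : NP
    [2,7] NP   >
      [2,5] NP/S   >S
        [2,3] "often" : (NP/N)/S
        [3,5] N/S   <
          [3,4] "dog" : PP/NP
          [4,5] "plan" : (N/S)\(PP/NP)
      [5,7] S   >
        [5,6] S/(S\NP)   >T
          [5,6] "no" : NP
        [6,7] "clearly" : S\NP
  [7,8] "slowly" : S\PP

YES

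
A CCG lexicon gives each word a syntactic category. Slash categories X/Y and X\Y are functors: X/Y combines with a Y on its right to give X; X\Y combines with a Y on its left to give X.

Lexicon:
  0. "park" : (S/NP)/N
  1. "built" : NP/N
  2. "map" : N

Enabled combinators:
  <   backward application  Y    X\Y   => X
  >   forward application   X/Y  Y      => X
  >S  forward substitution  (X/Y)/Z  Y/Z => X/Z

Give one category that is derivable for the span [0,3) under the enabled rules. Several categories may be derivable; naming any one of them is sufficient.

S

[0,3] S   >
  [0,2] S/N   >S
    [0,1] "park" : (S/NP)/N
    [1,2] "built" : NP/N
  [2,3] "map" : N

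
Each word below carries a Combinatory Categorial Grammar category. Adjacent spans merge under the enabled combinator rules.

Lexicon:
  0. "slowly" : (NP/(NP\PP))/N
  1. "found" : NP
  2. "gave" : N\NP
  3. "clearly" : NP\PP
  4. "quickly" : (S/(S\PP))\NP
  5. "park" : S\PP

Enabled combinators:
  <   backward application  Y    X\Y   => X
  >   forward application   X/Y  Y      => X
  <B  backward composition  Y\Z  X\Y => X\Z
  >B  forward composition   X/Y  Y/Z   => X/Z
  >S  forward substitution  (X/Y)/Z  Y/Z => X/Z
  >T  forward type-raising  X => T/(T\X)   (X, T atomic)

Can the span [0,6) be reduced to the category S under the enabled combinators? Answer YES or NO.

YES

[0,6] S   >
  [0,5] S/(S\PP)   <
    [0,4] NP   >
      [0,3] NP/(NP\PP)   >
        [0,1] "slowly" : (NP/(NP\PP))/N
        [1,3] N   >
          [1,2] N/(N\NP)   >T
            [1,2] "found" : NP
          [2,3] "gave" : N\NP
      [3,4] "clearly" : NP\PP
    [4,5] "quickly" : (S/(S\PP))\NP
  [5,6] "park" : S\PP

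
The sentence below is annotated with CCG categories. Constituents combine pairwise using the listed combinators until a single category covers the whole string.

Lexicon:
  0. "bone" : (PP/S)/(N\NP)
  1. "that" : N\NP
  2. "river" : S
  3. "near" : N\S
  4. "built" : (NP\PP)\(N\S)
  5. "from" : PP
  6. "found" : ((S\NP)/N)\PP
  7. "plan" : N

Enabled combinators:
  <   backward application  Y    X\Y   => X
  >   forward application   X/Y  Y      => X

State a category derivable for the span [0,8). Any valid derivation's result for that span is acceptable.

S

[0,8] S   <
  [0,5] NP   <
    [0,3] PP   >
      [0,2] PP/S   >
        [0,1] "bone" : (PP/S)/(N\NP)
        [1,2] "that" : N\NP
      [2,3] "river" : S
    [3,5] NP\PP   <
      [3,4] "near" : N\S
      [4,5] "built" : (NP\PP)\(N\S)
  [5,8] S\NP   >
    [5,7] (S\NP)/N   <
      [5,6] "from" : PP
      [6,7] "found" : ((S\NP)/N)\PP
    [7,8] "plan" : N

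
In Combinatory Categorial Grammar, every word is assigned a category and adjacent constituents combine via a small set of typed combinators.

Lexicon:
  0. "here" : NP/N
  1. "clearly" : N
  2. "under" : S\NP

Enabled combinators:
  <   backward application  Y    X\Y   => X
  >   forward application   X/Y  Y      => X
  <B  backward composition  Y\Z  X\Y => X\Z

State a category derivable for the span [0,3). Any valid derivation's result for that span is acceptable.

S

[0,3] S   <
  [0,2] NP   >
    [0,1] "here" : NP/N
    [1,2] "clearly" : N
  [2,3] "under" : S\NP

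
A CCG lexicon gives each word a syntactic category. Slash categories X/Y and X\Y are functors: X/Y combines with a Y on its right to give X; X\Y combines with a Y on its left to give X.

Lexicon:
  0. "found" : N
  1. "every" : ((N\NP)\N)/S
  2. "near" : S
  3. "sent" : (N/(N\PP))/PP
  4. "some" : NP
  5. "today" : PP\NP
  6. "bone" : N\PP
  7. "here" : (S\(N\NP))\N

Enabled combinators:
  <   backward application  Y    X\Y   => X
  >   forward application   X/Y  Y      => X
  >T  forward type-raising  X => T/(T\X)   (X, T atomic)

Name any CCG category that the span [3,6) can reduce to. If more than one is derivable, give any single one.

N/(N\PP)

[0,8] S   <
  [0,3] N\NP   <
    [0,1] "found" : N
    [1,3] (N\NP)\N   >
      [1,2] "every" : ((N\NP)\N)/S
      [2,3] "near" : S
  [3,8] S\(N\NP)   <
    [3,7] N   >
      [3,6] N/(N\PP)   >
        [3,4] "sent" : (N/(N\PP))/PP
        [4,6] PP   >
          [4,5] PP/(PP\NP)   >T
            [4,5] "some" : NP
          [5,6] "today" : PP\NP
      [6,7] "bone" : N\PP
    [7,8] "here" : (S\(N\NP))\N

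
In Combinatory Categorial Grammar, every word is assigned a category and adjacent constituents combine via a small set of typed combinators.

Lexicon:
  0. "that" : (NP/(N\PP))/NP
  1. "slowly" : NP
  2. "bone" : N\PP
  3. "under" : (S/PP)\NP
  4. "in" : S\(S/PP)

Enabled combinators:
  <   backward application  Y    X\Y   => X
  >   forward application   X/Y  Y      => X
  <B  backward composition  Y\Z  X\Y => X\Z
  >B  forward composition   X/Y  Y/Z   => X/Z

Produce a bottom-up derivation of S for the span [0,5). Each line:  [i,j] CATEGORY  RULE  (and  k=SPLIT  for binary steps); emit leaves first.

[0,1] (NP/(N\PP))/NP  lex  "that"
[1,2] NP  lex  "slowly"
[0,2] NP/(N\PP)  >  k=1
[2,3] N\PP  lex  "bone"
[0,3] NP  >  k=2
[3,4] (S/PP)\NP  lex  "under"
[4,5] S\(S/PP)  lex  "in"
[3,5] S\NP  <B  k=4
[0,5] S  <  k=3

[0,5] S   <
  [0,3] NP   >
    [0,2] NP/(N\PP)   >
      [0,1] "that" : (NP/(N\PP))/NP
      [1,2] "slowly" : NP
    [2,3] "bone" : N\PP
  [3,5] S\NP   <B
    [3,4] "under" : (S/PP)\NP
    [4,5] "in" : S\(S/PP)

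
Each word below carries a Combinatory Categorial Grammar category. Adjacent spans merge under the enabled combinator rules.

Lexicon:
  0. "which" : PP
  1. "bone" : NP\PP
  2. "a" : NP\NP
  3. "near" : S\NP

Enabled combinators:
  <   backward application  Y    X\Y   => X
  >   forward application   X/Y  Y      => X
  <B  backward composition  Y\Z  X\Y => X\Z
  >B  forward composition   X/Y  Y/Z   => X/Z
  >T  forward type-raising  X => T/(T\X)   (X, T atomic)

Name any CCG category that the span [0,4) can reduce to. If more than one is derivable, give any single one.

[0,4] S   <
  [0,1] "which" : PP
  [1,4] S\PP   <B
    [1,3] NP\PP   <B
      [1,2] "bone" : NP\PP
      [2,3] "a" : NP\NP
    [3,4] "near" : S\NP

S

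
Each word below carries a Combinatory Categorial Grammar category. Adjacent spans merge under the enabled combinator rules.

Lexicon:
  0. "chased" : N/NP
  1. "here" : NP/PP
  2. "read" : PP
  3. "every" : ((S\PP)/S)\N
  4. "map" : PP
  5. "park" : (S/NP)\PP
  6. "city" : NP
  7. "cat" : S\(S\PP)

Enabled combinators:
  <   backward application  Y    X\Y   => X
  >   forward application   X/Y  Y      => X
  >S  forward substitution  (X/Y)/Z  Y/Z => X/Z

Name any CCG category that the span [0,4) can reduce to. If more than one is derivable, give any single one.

[0,8] S   <
  [0,7] S\PP   >
    [0,4] (S\PP)/S   <
      [0,3] N   >
        [0,1] "chased" : N/NP
        [1,3] NP   >
          [1,2] "here" : NP/PP
          [2,3] "read" : PP
      [3,4] "every" : ((S\PP)/S)\N
    [4,7] S   >
      [4,6] S/NP   <
        [4,5] "map" : PP
        [5,6] "park" : (S/NP)\PP
      [6,7] "city" : NP
  [7,8] "cat" : S\(S\PP)

(S\PP)/S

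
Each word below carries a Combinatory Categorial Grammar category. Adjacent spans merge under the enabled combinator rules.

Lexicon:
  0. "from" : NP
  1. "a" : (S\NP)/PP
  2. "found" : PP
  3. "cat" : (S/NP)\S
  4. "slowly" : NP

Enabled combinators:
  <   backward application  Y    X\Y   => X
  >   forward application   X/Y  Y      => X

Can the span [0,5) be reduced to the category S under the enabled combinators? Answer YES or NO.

[0,5] S   >
  [0,4] S/NP   <
    [0,3] S   <
      [0,1] "from" : NP
      [1,3] S\NP   >
        [1,2] "a" : (S\NP)/PP
        [2,3] "found" : PP
    [3,4] "cat" : (S/NP)\S
  [4,5] "slowly" : NP

YES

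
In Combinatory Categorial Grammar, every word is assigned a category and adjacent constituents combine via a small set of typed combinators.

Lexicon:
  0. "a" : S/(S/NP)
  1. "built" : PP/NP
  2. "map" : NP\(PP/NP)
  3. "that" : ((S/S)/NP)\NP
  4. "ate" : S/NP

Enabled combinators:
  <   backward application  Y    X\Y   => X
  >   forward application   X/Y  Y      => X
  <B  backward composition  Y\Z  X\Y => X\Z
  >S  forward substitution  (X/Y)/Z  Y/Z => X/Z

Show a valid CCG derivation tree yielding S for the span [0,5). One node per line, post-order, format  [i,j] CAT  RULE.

[0,5] S   >
  [0,1] "a" : S/(S/NP)
  [1,5] S/NP   >S
    [1,4] (S/S)/NP   <
      [1,3] NP   <
        [1,2] "built" : PP/NP
        [2,3] "map" : NP\(PP/NP)
      [3,4] "that" : ((S/S)/NP)\NP
    [4,5] "ate" : S/NP

[0,1] S/(S/NP)  lex  "a"
[1,2] PP/NP  lex  "built"
[2,3] NP\(PP/NP)  lex  "map"
[1,3] NP  <  k=2
[3,4] ((S/S)/NP)\NP  lex  "that"
[1,4] (S/S)/NP  <  k=3
[4,5] S/NP  lex  "ate"
[1,5] S/NP  >S  k=4
[0,5] S  >  k=1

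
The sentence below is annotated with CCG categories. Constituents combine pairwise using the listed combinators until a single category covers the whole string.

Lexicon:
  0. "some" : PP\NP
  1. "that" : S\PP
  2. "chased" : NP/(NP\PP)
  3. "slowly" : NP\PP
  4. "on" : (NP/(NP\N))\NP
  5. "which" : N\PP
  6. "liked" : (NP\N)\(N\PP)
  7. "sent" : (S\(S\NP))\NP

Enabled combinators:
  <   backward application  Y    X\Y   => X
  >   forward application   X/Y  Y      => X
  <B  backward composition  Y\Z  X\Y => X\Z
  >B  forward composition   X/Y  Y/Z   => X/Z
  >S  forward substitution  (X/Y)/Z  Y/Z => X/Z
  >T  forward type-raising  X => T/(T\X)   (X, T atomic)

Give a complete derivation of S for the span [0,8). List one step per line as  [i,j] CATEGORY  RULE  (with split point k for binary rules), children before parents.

[0,1] PP\NP  lex  "some"
[1,2] S\PP  lex  "that"
[0,2] S\NP  <B  k=1
[2,3] NP/(NP\PP)  lex  "chased"
[3,4] NP\PP  lex  "slowly"
[2,4] NP  >  k=3
[4,5] (NP/(NP\N))\NP  lex  "on"
[2,5] NP/(NP\N)  <  k=4
[5,6] N\PP  lex  "which"
[6,7] (NP\N)\(N\PP)  lex  "liked"
[5,7] NP\N  <  k=6
[2,7] NP  >  k=5
[7,8] (S\(S\NP))\NP  lex  "sent"
[2,8] S\(S\NP)  <  k=7
[0,8] S  <  k=2

[0,8] S   <
  [0,2] S\NP   <B
    [0,1] "some" : PP\NP
    [1,2] "that" : S\PP
  [2,8] S\(S\NP)   <
    [2,7] NP   >
      [2,5] NP/(NP\N)   <
        [2,4] NP   >
          [2,3] "chased" : NP/(NP\PP)
          [3,4] "slowly" : NP\PP
        [4,5] "on" : (NP/(NP\N))\NP
      [5,7] NP\N   <
        [5,6] "which" : N\PP
        [6,7] "liked" : (NP\N)\(N\PP)
    [7,8] "sent" : (S\(S\NP))\NP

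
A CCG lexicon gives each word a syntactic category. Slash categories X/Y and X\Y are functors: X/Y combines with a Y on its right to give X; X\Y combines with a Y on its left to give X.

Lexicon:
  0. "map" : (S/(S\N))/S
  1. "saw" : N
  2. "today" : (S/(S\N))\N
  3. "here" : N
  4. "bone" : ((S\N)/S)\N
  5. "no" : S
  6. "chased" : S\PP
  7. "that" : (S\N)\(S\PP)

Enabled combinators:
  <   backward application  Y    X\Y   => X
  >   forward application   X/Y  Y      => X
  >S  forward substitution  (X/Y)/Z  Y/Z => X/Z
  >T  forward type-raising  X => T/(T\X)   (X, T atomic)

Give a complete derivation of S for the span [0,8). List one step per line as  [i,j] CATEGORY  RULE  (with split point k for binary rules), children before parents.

[0,1] (S/(S\N))/S  lex  "map"
[1,2] N  lex  "saw"
[2,3] (S/(S\N))\N  lex  "today"
[1,3] S/(S\N)  <  k=2
[3,4] N  lex  "here"
[4,5] ((S\N)/S)\N  lex  "bone"
[3,5] (S\N)/S  <  k=4
[5,6] S  lex  "no"
[3,6] S\N  >  k=5
[1,6] S  >  k=3
[0,6] S/(S\N)  >  k=1
[6,7] S\PP  lex  "chased"
[7,8] (S\N)\(S\PP)  lex  "that"
[6,8] S\N  <  k=7
[0,8] S  >  k=6

[0,8] S   >
  [0,6] S/(S\N)   >
    [0,1] "map" : (S/(S\N))/S
    [1,6] S   >
      [1,3] S/(S\N)   <
        [1,2] "saw" : N
        [2,3] "today" : (S/(S\N))\N
      [3,6] S\N   >
        [3,5] (S\N)/S   <
          [3,4] "here" : N
          [4,5] "bone" : ((S\N)/S)\N
        [5,6] "no" : S
  [6,8] S\N   <
    [6,7] "chased" : S\PP
    [7,8] "that" : (S\N)\(S\PP)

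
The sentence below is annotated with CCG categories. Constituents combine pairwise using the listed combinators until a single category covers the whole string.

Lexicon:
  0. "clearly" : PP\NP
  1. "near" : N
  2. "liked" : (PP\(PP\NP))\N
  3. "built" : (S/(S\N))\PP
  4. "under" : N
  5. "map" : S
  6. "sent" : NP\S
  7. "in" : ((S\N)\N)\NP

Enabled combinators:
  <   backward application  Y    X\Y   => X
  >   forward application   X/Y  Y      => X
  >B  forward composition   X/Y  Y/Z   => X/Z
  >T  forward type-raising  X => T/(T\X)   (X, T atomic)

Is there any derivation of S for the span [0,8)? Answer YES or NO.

YES

[0,8] S   >
  [0,4] S/(S\N)   <
    [0,3] PP   <
      [0,1] "clearly" : PP\NP
      [1,3] PP\(PP\NP)   <
        [1,2] "near" : N
        [2,3] "liked" : (PP\(PP\NP))\N
    [3,4] "built" : (S/(S\N))\PP
  [4,8] S\N   <
    [4,5] "under" : N
    [5,8] (S\N)\N   <
      [5,7] NP   <
        [5,6] "map" : S
        [6,7] "sent" : NP\S
      [7,8] "in" : ((S\N)\N)\NP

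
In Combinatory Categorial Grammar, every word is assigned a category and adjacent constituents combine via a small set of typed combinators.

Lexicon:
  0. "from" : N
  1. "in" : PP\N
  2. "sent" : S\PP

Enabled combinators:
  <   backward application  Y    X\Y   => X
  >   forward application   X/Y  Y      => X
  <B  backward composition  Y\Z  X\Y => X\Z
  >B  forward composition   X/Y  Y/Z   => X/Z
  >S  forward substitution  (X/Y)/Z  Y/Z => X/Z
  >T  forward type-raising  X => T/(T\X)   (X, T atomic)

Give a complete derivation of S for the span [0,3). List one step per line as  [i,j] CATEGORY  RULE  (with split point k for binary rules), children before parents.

[0,3] S   <
  [0,2] PP   <
    [0,1] "from" : N
    [1,2] "in" : PP\N
  [2,3] "sent" : S\PP

[0,1] N  lex  "from"
[1,2] PP\N  lex  "in"
[0,2] PP  <  k=1
[2,3] S\PP  lex  "sent"
[0,3] S  <  k=2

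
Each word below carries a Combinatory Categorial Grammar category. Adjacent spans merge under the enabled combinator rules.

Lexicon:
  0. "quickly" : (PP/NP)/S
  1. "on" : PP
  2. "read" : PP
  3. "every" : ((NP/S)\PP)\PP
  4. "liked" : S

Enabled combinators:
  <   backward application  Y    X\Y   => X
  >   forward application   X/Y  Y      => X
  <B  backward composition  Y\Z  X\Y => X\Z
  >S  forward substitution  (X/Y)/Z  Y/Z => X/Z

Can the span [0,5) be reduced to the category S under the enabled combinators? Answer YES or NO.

(PP/NP)/S PP PP ((NP/S)\PP)\PP S
CKY chart[0,5] = {PP}; S ∉ chart

NO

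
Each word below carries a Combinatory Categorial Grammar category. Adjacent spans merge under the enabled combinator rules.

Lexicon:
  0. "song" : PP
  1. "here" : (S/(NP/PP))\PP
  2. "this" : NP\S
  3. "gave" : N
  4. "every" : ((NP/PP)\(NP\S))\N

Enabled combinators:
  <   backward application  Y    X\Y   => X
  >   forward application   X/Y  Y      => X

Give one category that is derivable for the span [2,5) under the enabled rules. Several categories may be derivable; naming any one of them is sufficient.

[0,5] S   >
  [0,2] S/(NP/PP)   <
    [0,1] "song" : PP
    [1,2] "here" : (S/(NP/PP))\PP
  [2,5] NP/PP   <
    [2,3] "this" : NP\S
    [3,5] (NP/PP)\(NP\S)   <
      [3,4] "gave" : N
      [4,5] "every" : ((NP/PP)\(NP\S))\N

NP/PP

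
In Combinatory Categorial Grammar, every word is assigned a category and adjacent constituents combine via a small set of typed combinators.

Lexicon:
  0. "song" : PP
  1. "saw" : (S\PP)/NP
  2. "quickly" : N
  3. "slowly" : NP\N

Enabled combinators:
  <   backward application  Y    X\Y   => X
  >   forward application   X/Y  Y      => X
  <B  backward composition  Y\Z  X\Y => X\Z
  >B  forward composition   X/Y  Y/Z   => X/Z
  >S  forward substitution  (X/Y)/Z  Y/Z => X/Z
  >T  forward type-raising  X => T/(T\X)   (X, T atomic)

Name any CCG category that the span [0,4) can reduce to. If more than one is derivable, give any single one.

[0,4] S   >
  [0,1] S/(S\PP)   >T
    [0,1] "song" : PP
  [1,4] S\PP   >
    [1,2] "saw" : (S\PP)/NP
    [2,4] NP   <
      [2,3] "quickly" : N
      [3,4] "slowly" : NP\N

S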